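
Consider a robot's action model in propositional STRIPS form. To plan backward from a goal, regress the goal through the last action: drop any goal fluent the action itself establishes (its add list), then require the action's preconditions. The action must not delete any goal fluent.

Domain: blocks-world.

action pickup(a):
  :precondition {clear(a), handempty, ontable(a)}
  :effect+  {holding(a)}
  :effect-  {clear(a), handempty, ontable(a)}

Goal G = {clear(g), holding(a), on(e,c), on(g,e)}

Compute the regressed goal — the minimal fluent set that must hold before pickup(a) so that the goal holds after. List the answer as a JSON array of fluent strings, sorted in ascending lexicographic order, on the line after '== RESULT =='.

Regress:
  G ∩ del = {}  (empty — regression defined)
  G \ add = {clear(g), holding(a), on(e,c), on(g,e)} \ {holding(a)} = {clear(g), on(e,c), on(g,e)}
  ∪ pre   = {clear(g), on(e,c), on(g,e)} ∪ {clear(a), handempty, ontable(a)}
          = {clear(a), clear(g), handempty, on(e,c), on(g,e), ontable(a)}

== RESULT ==
["clear(a)", "clear(g)", "handempty", "on(e,c)", "on(g,e)", "ontable(a)"]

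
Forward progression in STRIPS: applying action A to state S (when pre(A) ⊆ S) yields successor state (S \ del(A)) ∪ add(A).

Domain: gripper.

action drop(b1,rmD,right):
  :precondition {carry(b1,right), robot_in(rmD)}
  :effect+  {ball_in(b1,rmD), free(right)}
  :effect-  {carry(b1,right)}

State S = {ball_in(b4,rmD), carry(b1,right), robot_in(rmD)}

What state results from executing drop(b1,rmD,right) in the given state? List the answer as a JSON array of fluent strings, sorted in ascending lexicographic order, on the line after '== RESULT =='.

Progress:
  pre ⊆ S: {carry(b1,right), robot_in(rmD)} ⊆ S  — applicable
  S \ del = {ball_in(b4,rmD), robot_in(rmD)}
  ∪ add   = {ball_in(b1,rmD), ball_in(b4,rmD), free(right), robot_in(rmD)}

== RESULT ==
["ball_in(b1,rmD)", "ball_in(b4,rmD)", "free(right)", "robot_in(rmD)"]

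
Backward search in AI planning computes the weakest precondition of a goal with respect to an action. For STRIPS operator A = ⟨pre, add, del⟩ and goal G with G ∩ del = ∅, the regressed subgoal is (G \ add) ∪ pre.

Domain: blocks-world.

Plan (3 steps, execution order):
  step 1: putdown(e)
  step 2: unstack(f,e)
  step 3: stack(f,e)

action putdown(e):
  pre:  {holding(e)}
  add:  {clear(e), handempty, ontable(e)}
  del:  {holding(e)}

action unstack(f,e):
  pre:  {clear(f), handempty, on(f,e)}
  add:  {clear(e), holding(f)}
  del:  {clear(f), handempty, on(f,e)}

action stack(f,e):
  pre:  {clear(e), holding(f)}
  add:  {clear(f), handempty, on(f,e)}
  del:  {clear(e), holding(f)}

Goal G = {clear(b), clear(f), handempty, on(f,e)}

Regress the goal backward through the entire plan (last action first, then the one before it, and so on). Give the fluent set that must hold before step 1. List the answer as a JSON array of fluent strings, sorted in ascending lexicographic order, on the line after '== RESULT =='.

Work backward from the goal:
  through step 3 (stack(f,e)): drop {clear(f), handempty, on(f,e)}, keep {clear(b)}, require {clear(e), holding(f)}
    → {clear(b), clear(e), holding(f)}
  through step 2 (unstack(f,e)): drop {clear(e), holding(f)}, keep {clear(b)}, require {clear(f), handempty, on(f,e)}
    → {clear(b), clear(f), handempty, on(f,e)}
  through step 1 (putdown(e)): drop {handempty}, keep {clear(b), clear(f), on(f,e)}, require {holding(e)}
    → {clear(b), clear(f), holding(e), on(f,e)}

== RESULT ==
["clear(b)", "clear(f)", "holding(e)", "on(f,e)"]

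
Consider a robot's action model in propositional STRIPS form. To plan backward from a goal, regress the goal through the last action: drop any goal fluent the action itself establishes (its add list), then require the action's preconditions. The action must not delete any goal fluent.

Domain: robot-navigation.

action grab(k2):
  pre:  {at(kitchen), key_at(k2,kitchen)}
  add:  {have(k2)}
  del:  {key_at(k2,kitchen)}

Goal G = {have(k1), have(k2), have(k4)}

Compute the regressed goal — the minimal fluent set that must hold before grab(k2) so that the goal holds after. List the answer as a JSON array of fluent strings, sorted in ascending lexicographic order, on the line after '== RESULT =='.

Compute (G \ add) ∪ pre:
  G ∩ del = {}  (empty — regression defined)
  G \ add = {have(k1), have(k2), have(k4)} \ {have(k2)} = {have(k1), have(k4)}
  ∪ pre   = {have(k1), have(k4)} ∪ {at(kitchen), key_at(k2,kitchen)}
          = {at(kitchen), have(k1), have(k4), key_at(k2,kitchen)}

== RESULT ==
["at(kitchen)", "have(k1)", "have(k4)", "key_at(k2,kitchen)"]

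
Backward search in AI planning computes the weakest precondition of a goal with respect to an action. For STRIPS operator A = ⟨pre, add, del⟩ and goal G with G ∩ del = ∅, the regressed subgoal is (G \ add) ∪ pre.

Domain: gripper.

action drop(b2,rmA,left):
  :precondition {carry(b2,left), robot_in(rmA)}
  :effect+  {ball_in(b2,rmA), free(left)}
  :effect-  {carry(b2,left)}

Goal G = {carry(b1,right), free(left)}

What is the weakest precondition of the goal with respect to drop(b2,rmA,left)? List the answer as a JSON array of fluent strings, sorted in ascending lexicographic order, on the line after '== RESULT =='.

Compute (G \ add) ∪ pre:
  G ∩ del = {}  (empty — regression defined)
  G \ add = {carry(b1,right), free(left)} \ {ball_in(b2,rmA), free(left)} = {carry(b1,right)}
  ∪ pre   = {carry(b1,right)} ∪ {carry(b2,left), robot_in(rmA)}
          = {carry(b1,right), carry(b2,left), robot_in(rmA)}

== RESULT ==
["carry(b1,right)", "carry(b2,left)", "robot_in(rmA)"]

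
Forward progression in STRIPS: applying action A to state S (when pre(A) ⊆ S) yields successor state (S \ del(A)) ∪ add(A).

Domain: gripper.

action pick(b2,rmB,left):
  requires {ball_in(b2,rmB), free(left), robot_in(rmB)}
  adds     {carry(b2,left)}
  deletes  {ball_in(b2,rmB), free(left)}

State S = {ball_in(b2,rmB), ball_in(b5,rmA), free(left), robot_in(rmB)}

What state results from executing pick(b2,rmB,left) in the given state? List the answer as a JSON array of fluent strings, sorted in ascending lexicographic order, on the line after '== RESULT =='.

Compute (S \ del) ∪ add:
  pre ⊆ S: {ball_in(b2,rmB), free(left), robot_in(rmB)} ⊆ S  — applicable
  S \ del = {ball_in(b5,rmA), robot_in(rmB)}
  ∪ add   = {ball_in(b5,rmA), carry(b2,left), robot_in(rmB)}

== RESULT ==
["ball_in(b5,rmA)", "carry(b2,left)", "robot_in(rmB)"]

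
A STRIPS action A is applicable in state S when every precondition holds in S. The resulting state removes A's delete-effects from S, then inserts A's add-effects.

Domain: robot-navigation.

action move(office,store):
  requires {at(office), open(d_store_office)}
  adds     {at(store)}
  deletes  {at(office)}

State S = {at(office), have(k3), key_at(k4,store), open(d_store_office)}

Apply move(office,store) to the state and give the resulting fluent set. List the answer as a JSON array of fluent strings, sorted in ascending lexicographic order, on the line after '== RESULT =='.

Progress:
  pre ⊆ S: {at(office), open(d_store_office)} ⊆ S  — applicable
  S \ del = {have(k3), key_at(k4,store), open(d_store_office)}
  ∪ add   = {at(store), have(k3), key_at(k4,store), open(d_store_office)}

== RESULT ==
["at(store)", "have(k3)", "key_at(k4,store)", "open(d_store_office)"]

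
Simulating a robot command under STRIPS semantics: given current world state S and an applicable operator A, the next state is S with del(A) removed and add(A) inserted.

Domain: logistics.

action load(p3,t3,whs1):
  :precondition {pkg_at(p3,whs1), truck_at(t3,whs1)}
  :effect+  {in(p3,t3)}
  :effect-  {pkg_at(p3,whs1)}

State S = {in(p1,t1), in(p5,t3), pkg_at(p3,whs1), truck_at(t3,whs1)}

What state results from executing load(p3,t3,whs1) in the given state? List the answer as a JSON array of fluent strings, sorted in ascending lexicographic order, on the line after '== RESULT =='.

Compute (S \ del) ∪ add:
  pre ⊆ S: {pkg_at(p3,whs1), truck_at(t3,whs1)} ⊆ S  — applicable
  S \ del = {in(p1,t1), in(p5,t3), truck_at(t3,whs1)}
  ∪ add   = {in(p1,t1), in(p3,t3), in(p5,t3), truck_at(t3,whs1)}

== RESULT ==
["in(p1,t1)", "in(p3,t3)", "in(p5,t3)", "truck_at(t3,whs1)"]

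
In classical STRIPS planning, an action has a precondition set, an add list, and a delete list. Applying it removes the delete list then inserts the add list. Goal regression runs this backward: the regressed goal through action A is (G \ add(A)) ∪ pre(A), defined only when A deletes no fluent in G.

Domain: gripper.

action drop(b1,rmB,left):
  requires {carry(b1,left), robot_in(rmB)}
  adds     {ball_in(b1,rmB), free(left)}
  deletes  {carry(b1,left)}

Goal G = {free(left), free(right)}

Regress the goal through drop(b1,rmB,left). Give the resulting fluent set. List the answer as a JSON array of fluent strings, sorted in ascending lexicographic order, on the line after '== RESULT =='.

Compute (G \ add) ∪ pre:
  G ∩ del = {}  (empty — regression defined)
  G \ add = {free(left), free(right)} \ {ball_in(b1,rmB), free(left)} = {free(right)}
  ∪ pre   = {free(right)} ∪ {carry(b1,left), robot_in(rmB)}
          = {carry(b1,left), free(right), robot_in(rmB)}

== RESULT ==
["carry(b1,left)", "free(right)", "robot_in(rmB)"]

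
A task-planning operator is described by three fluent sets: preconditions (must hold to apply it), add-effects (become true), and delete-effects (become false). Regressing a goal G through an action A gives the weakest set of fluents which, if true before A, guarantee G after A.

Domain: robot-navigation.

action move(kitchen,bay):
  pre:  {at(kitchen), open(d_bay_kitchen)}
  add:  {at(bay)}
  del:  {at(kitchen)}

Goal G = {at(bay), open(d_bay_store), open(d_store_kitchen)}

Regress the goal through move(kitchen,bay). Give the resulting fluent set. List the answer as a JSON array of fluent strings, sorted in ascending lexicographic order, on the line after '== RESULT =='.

Regress:
  G ∩ del = {}  (empty — regression defined)
  G \ add = {at(bay), open(d_bay_store), open(d_store_kitchen)} \ {at(bay)} = {open(d_bay_store), open(d_store_kitchen)}
  ∪ pre   = {open(d_bay_store), open(d_store_kitchen)} ∪ {at(kitchen), open(d_bay_kitchen)}
          = {at(kitchen), open(d_bay_kitchen), open(d_bay_store), open(d_store_kitchen)}

== RESULT ==
["at(kitchen)", "open(d_bay_kitchen)", "open(d_bay_store)", "open(d_store_kitchen)"]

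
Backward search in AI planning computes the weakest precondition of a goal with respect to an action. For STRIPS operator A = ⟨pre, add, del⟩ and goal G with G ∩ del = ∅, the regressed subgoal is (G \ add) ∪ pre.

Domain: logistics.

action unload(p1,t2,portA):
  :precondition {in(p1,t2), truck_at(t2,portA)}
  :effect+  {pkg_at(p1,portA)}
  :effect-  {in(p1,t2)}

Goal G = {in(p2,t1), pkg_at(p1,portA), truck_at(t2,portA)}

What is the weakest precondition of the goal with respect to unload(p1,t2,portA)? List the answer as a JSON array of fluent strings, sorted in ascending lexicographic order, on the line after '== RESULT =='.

Regress:
  G ∩ del = {}  (empty — regression defined)
  G \ add = {in(p2,t1), pkg_at(p1,portA), truck_at(t2,portA)} \ {pkg_at(p1,portA)} = {in(p2,t1), truck_at(t2,portA)}
  ∪ pre   = {in(p2,t1), truck_at(t2,portA)} ∪ {in(p1,t2), truck_at(t2,portA)}
          = {in(p1,t2), in(p2,t1), truck_at(t2,portA)}

== RESULT ==
["in(p1,t2)", "in(p2,t1)", "truck_at(t2,portA)"]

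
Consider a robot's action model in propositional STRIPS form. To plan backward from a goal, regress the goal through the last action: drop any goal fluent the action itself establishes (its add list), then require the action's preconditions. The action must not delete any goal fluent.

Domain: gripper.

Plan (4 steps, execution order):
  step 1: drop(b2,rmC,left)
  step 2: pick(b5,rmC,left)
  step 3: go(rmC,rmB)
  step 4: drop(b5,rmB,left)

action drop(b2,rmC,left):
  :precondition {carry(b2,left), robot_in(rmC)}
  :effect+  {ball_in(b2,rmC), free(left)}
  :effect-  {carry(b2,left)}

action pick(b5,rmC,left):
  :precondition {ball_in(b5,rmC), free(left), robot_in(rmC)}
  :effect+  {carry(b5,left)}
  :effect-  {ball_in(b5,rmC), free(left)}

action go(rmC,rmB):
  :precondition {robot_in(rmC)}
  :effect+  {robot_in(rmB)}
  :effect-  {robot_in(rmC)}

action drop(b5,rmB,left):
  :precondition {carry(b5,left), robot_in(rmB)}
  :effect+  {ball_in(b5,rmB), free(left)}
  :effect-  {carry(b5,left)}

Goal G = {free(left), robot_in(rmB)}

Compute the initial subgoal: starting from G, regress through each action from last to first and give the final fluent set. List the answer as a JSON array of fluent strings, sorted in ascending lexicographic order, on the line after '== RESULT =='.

Regress step by step:
  through step 4 (drop(b5,rmB,left)): drop {free(left)}, keep {robot_in(rmB)}, require {carry(b5,left), robot_in(rmB)}
    → {carry(b5,left), robot_in(rmB)}
  through step 3 (go(rmC,rmB)): drop {robot_in(rmB)}, keep {carry(b5,left)}, require {robot_in(rmC)}
    → {carry(b5,left), robot_in(rmC)}
  through step 2 (pick(b5,rmC,left)): drop {carry(b5,left)}, keep {robot_in(rmC)}, require {ball_in(b5,rmC), free(left), robot_in(rmC)}
    → {ball_in(b5,rmC), free(left), robot_in(rmC)}
  through step 1 (drop(b2,rmC,left)): drop {free(left)}, keep {ball_in(b5,rmC), robot_in(rmC)}, require {carry(b2,left), robot_in(rmC)}
    → {ball_in(b5,rmC), carry(b2,left), robot_in(rmC)}

== RESULT ==
["ball_in(b5,rmC)", "carry(b2,left)", "robot_in(rmC)"]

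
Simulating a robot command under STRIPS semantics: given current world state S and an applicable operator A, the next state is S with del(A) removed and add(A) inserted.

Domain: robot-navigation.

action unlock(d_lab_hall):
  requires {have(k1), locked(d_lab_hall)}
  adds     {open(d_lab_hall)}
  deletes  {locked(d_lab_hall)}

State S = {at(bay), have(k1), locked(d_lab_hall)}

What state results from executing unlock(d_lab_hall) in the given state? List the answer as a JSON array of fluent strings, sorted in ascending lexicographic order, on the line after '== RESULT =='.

Compute (S \ del) ∪ add:
  pre ⊆ S: {have(k1), locked(d_lab_hall)} ⊆ S  — applicable
  S \ del = {at(bay), have(k1)}
  ∪ add   = {at(bay), have(k1), open(d_lab_hall)}

== RESULT ==
["at(bay)", "have(k1)", "open(d_lab_hall)"]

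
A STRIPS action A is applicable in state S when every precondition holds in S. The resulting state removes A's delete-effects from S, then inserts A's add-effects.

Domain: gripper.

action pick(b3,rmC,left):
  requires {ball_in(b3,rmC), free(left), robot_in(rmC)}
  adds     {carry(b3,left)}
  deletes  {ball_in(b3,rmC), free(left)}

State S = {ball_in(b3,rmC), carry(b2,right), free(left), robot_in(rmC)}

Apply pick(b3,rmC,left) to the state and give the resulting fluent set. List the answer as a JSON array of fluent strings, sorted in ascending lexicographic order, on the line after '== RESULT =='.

Compute (S \ del) ∪ add:
  pre ⊆ S: {ball_in(b3,rmC), free(left), robot_in(rmC)} ⊆ S  — applicable
  S \ del = {carry(b2,right), robot_in(rmC)}
  ∪ add   = {carry(b2,right), carry(b3,left), robot_in(rmC)}

== RESULT ==
["carry(b2,right)", "carry(b3,left)", "robot_in(rmC)"]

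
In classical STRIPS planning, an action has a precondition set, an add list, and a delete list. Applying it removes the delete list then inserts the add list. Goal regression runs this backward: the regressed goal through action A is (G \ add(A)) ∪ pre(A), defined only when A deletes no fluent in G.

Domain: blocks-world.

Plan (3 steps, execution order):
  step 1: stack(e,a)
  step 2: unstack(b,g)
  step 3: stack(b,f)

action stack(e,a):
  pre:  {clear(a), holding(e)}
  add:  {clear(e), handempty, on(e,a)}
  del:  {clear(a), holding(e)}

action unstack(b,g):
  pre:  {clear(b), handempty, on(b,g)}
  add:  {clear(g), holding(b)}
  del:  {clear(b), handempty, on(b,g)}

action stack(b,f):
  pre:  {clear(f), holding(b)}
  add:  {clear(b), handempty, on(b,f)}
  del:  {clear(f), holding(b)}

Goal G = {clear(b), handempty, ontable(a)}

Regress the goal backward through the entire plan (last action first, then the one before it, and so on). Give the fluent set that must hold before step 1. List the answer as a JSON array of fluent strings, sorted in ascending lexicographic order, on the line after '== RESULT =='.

Work backward from the goal:
  through step 3 (stack(b,f)): drop {clear(b), handempty}, keep {ontable(a)}, require {clear(f), holding(b)}
    → {clear(f), holding(b), ontable(a)}
  through step 2 (unstack(b,g)): drop {holding(b)}, keep {clear(f), ontable(a)}, require {clear(b), handempty, on(b,g)}
    → {clear(b), clear(f), handempty, on(b,g), ontable(a)}
  through step 1 (stack(e,a)): drop {handempty}, keep {clear(b), clear(f), on(b,g), ontable(a)}, require {clear(a), holding(e)}
    → {clear(a), clear(b), clear(f), holding(e), on(b,g), ontable(a)}

== RESULT ==
["clear(a)", "clear(b)", "clear(f)", "holding(e)", "on(b,g)", "ontable(a)"]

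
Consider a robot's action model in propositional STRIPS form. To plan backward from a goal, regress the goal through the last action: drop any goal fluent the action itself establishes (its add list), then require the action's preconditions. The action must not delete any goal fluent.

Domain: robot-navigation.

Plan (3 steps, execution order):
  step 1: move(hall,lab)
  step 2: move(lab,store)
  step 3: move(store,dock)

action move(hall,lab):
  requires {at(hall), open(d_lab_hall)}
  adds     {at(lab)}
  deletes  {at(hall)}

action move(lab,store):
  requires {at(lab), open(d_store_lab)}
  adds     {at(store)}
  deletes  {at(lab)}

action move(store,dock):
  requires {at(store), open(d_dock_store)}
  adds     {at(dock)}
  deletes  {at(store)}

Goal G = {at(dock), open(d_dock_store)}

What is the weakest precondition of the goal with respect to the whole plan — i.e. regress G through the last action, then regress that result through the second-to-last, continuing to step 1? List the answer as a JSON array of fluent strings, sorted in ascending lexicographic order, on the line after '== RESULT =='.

Regress step by step:
  through step 3 (move(store,dock)): drop {at(dock)}, keep {open(d_dock_store)}, require {at(store), open(d_dock_store)}
    → {at(store), open(d_dock_store)}
  through step 2 (move(lab,store)): drop {at(store)}, keep {open(d_dock_store)}, require {at(lab), open(d_store_lab)}
    → {at(lab), open(d_dock_store), open(d_store_lab)}
  through step 1 (move(hall,lab)): drop {at(lab)}, keep {open(d_dock_store), open(d_store_lab)}, require {at(hall), open(d_lab_hall)}
    → {at(hall), open(d_dock_store), open(d_lab_hall), open(d_store_lab)}

== RESULT ==
["at(hall)", "open(d_dock_store)", "open(d_lab_hall)", "open(d_store_lab)"]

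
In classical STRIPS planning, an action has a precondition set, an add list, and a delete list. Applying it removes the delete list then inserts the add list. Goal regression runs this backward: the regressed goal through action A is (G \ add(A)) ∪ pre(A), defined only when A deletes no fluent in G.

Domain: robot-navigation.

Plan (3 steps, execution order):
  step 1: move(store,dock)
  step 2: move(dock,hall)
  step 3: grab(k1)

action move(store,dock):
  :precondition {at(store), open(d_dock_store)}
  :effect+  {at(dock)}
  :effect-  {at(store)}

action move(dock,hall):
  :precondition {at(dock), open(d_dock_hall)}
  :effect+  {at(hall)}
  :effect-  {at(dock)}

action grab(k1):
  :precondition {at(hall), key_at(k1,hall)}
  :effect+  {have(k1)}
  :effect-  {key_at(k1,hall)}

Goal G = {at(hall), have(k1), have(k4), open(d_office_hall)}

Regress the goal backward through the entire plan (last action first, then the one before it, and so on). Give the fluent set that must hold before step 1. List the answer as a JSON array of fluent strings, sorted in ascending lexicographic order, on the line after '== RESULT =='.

Regress step by step:
  through step 3 (grab(k1)): drop {have(k1)}, keep {at(hall), have(k4), open(d_office_hall)}, require {at(hall), key_at(k1,hall)}
    → {at(hall), have(k4), key_at(k1,hall), open(d_office_hall)}
  through step 2 (move(dock,hall)): drop {at(hall)}, keep {have(k4), key_at(k1,hall), open(d_office_hall)}, require {at(dock), open(d_dock_hall)}
    → {at(dock), have(k4), key_at(k1,hall), open(d_dock_hall), open(d_office_hall)}
  through step 1 (move(store,dock)): drop {at(dock)}, keep {have(k4), key_at(k1,hall), open(d_dock_hall), open(d_office_hall)}, require {at(store), open(d_dock_store)}
    → {at(store), have(k4), key_at(k1,hall), open(d_dock_hall), open(d_dock_store), open(d_office_hall)}

== RESULT ==
["at(store)", "have(k4)", "key_at(k1,hall)", "open(d_dock_hall)", "open(d_dock_store)", "open(d_office_hall)"]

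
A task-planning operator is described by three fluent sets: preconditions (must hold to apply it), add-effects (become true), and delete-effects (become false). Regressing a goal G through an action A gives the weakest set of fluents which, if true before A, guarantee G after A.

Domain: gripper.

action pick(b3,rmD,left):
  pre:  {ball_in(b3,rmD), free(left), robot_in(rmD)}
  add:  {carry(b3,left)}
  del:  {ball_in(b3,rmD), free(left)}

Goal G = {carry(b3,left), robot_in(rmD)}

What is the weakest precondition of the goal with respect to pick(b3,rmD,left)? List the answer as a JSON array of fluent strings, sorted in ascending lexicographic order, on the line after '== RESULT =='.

Regress:
  G ∩ del = {}  (empty — regression defined)
  G \ add = {carry(b3,left), robot_in(rmD)} \ {carry(b3,left)} = {robot_in(rmD)}
  ∪ pre   = {robot_in(rmD)} ∪ {ball_in(b3,rmD), free(left), robot_in(rmD)}
          = {ball_in(b3,rmD), free(left), robot_in(rmD)}

== RESULT ==
["ball_in(b3,rmD)", "free(left)", "robot_in(rmD)"]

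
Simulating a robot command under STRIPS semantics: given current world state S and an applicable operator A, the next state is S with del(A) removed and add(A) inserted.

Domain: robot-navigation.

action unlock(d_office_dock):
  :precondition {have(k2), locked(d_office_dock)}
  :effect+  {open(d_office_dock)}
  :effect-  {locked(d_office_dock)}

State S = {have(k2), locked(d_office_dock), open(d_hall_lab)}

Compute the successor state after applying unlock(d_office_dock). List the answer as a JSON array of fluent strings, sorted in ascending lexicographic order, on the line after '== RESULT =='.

Compute (S \ del) ∪ add:
  pre ⊆ S: {have(k2), locked(d_office_dock)} ⊆ S  — applicable
  S \ del = {have(k2), open(d_hall_lab)}
  ∪ add   = {have(k2), open(d_hall_lab), open(d_office_dock)}

== RESULT ==
["have(k2)", "open(d_hall_lab)", "open(d_office_dock)"]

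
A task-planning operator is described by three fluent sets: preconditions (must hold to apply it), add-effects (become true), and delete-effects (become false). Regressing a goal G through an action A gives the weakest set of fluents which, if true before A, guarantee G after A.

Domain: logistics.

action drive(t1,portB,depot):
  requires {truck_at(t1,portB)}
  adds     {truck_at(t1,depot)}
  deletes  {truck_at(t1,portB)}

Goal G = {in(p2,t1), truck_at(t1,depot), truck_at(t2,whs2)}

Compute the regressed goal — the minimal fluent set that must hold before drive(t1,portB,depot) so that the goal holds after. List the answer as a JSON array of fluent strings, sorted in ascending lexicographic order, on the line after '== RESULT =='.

Compute (G \ add) ∪ pre:
  G ∩ del = {}  (empty — regression defined)
  G \ add = {in(p2,t1), truck_at(t1,depot), truck_at(t2,whs2)} \ {truck_at(t1,depot)} = {in(p2,t1), truck_at(t2,whs2)}
  ∪ pre   = {in(p2,t1), truck_at(t2,whs2)} ∪ {truck_at(t1,portB)}
          = {in(p2,t1), truck_at(t1,portB), truck_at(t2,whs2)}

== RESULT ==
["in(p2,t1)", "truck_at(t1,portB)", "truck_at(t2,whs2)"]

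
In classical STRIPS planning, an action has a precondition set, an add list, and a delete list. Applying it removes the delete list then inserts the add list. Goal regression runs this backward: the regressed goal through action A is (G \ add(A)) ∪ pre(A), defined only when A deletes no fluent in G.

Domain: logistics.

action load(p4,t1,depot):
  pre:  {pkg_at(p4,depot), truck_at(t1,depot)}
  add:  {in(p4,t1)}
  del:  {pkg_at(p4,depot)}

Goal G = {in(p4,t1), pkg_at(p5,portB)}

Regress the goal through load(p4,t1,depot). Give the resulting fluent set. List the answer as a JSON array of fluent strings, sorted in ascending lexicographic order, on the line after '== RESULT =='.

Compute (G \ add) ∪ pre:
  G ∩ del = {}  (empty — regression defined)
  G \ add = {in(p4,t1), pkg_at(p5,portB)} \ {in(p4,t1)} = {pkg_at(p5,portB)}
  ∪ pre   = {pkg_at(p5,portB)} ∪ {pkg_at(p4,depot), truck_at(t1,depot)}
          = {pkg_at(p4,depot), pkg_at(p5,portB), truck_at(t1,depot)}

== RESULT ==
["pkg_at(p4,depot)", "pkg_at(p5,portB)", "truck_at(t1,depot)"]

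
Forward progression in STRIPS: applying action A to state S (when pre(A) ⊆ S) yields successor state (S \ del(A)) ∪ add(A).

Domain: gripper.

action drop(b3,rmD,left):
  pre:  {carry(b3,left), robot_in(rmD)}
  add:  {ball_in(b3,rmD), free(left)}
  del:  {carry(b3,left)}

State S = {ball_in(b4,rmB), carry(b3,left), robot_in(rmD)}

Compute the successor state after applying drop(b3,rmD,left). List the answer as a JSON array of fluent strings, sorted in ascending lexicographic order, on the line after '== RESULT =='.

Progress:
  pre ⊆ S: {carry(b3,left), robot_in(rmD)} ⊆ S  — applicable
  S \ del = {ball_in(b4,rmB), robot_in(rmD)}
  ∪ add   = {ball_in(b3,rmD), ball_in(b4,rmB), free(left), robot_in(rmD)}

== RESULT ==
["ball_in(b3,rmD)", "ball_in(b4,rmB)", "free(left)", "robot_in(rmD)"]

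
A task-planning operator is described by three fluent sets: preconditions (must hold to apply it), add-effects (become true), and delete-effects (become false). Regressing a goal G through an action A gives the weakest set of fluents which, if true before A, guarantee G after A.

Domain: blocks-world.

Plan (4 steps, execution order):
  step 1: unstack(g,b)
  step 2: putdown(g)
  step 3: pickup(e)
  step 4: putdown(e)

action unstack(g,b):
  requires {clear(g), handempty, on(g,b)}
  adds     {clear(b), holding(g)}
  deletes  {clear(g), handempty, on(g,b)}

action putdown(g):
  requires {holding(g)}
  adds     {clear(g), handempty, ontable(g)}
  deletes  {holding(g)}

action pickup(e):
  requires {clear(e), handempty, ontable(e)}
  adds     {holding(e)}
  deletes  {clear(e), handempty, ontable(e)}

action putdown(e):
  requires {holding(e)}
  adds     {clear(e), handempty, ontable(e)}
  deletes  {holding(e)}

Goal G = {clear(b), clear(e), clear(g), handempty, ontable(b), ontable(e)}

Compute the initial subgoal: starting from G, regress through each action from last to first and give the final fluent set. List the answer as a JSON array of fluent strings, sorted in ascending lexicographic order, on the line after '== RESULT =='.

Regress step by step:
  through step 4 (putdown(e)): drop {clear(e), handempty, ontable(e)}, keep {clear(b), clear(g), ontable(b)}, require {holding(e)}
    → {clear(b), clear(g), holding(e), ontable(b)}
  through step 3 (pickup(e)): drop {holding(e)}, keep {clear(b), clear(g), ontable(b)}, require {clear(e), handempty, ontable(e)}
    → {clear(b), clear(e), clear(g), handempty, ontable(b), ontable(e)}
  through step 2 (putdown(g)): drop {clear(g), handempty}, keep {clear(b), clear(e), ontable(b), ontable(e)}, require {holding(g)}
    → {clear(b), clear(e), holding(g), ontable(b), ontable(e)}
  through step 1 (unstack(g,b)): drop {clear(b), holding(g)}, keep {clear(e), ontable(b), ontable(e)}, require {clear(g), handempty, on(g,b)}
    → {clear(e), clear(g), handempty, on(g,b), ontable(b), ontable(e)}

== RESULT ==
["clear(e)", "clear(g)", "handempty", "on(g,b)", "ontable(b)", "ontable(e)"]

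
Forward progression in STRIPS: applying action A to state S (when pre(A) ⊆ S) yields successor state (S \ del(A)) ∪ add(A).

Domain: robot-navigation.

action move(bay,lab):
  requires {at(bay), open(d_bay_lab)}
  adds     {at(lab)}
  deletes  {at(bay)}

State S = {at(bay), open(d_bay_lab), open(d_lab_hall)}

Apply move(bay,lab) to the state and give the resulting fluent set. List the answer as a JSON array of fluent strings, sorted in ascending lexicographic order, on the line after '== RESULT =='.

Compute (S \ del) ∪ add:
  pre ⊆ S: {at(bay), open(d_bay_lab)} ⊆ S  — applicable
  S \ del = {open(d_bay_lab), open(d_lab_hall)}
  ∪ add   = {at(lab), open(d_bay_lab), open(d_lab_hall)}

== RESULT ==
["at(lab)", "open(d_bay_lab)", "open(d_lab_hall)"]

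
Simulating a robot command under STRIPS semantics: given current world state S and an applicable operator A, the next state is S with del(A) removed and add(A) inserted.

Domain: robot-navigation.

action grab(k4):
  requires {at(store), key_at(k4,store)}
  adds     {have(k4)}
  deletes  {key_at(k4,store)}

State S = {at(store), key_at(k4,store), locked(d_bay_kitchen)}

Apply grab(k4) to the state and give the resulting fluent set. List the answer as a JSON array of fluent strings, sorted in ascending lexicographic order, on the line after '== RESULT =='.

Compute (S \ del) ∪ add:
  pre ⊆ S: {at(store), key_at(k4,store)} ⊆ S  — applicable
  S \ del = {at(store), locked(d_bay_kitchen)}
  ∪ add   = {at(store), have(k4), locked(d_bay_kitchen)}

== RESULT ==
["at(store)", "have(k4)", "locked(d_bay_kitchen)"]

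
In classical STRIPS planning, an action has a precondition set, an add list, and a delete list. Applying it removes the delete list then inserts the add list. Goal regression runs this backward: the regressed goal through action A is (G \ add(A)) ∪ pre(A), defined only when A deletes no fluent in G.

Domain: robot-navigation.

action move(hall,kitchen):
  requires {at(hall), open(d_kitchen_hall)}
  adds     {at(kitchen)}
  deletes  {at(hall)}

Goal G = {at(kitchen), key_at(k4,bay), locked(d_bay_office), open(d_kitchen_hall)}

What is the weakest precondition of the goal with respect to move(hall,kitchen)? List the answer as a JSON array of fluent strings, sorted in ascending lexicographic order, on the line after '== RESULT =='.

Regress:
  G ∩ del = {}  (empty — regression defined)
  G \ add = {at(kitchen), key_at(k4,bay), locked(d_bay_office), open(d_kitchen_hall)} \ {at(kitchen)} = {key_at(k4,bay), locked(d_bay_office), open(d_kitchen_hall)}
  ∪ pre   = {key_at(k4,bay), locked(d_bay_office), open(d_kitchen_hall)} ∪ {at(hall), open(d_kitchen_hall)}
          = {at(hall), key_at(k4,bay), locked(d_bay_office), open(d_kitchen_hall)}

== RESULT ==
["at(hall)", "key_at(k4,bay)", "locked(d_bay_office)", "open(d_kitchen_hall)"]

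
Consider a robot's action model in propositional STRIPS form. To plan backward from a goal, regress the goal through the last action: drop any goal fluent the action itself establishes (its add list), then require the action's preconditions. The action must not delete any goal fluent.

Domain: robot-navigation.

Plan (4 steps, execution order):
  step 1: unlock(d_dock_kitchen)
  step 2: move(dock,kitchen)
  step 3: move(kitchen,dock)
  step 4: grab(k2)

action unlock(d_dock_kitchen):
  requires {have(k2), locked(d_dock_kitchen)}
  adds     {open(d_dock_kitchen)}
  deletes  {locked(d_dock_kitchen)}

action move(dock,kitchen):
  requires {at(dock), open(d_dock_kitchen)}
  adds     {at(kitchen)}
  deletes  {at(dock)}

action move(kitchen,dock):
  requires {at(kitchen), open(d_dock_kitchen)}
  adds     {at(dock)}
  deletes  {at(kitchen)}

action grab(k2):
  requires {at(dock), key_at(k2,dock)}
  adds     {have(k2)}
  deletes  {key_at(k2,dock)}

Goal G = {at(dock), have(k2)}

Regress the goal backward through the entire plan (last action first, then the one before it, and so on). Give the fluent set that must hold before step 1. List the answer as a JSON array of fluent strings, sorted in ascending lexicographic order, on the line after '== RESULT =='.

Work backward from the goal:
  through step 4 (grab(k2)): drop {have(k2)}, keep {at(dock)}, require {at(dock), key_at(k2,dock)}
    → {at(dock), key_at(k2,dock)}
  through step 3 (move(kitchen,dock)): drop {at(dock)}, keep {key_at(k2,dock)}, require {at(kitchen), open(d_dock_kitchen)}
    → {at(kitchen), key_at(k2,dock), open(d_dock_kitchen)}
  through step 2 (move(dock,kitchen)): drop {at(kitchen)}, keep {key_at(k2,dock), open(d_dock_kitchen)}, require {at(dock), open(d_dock_kitchen)}
    → {at(dock), key_at(k2,dock), open(d_dock_kitchen)}
  through step 1 (unlock(d_dock_kitchen)): drop {open(d_dock_kitchen)}, keep {at(dock), key_at(k2,dock)}, require {have(k2), locked(d_dock_kitchen)}
    → {at(dock), have(k2), key_at(k2,dock), locked(d_dock_kitchen)}

== RESULT ==
["at(dock)", "have(k2)", "key_at(k2,dock)", "locked(d_dock_kitchen)"]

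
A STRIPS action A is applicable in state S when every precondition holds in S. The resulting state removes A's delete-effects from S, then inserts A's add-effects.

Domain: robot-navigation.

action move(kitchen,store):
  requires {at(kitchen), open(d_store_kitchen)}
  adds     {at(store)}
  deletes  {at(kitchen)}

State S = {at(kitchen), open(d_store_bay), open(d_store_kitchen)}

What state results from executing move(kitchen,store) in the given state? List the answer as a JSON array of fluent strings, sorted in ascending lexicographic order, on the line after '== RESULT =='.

Compute (S \ del) ∪ add:
  pre ⊆ S: {at(kitchen), open(d_store_kitchen)} ⊆ S  — applicable
  S \ del = {open(d_store_bay), open(d_store_kitchen)}
  ∪ add   = {at(store), open(d_store_bay), open(d_store_kitchen)}

== RESULT ==
["at(store)", "open(d_store_bay)", "open(d_store_kitchen)"]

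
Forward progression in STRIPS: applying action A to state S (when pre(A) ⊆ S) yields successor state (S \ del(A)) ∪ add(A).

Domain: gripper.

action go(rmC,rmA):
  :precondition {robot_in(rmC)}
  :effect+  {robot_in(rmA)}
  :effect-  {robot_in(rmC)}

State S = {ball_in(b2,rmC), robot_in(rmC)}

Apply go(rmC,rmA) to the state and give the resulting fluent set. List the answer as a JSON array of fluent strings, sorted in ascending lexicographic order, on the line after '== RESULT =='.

Progress:
  pre ⊆ S: {robot_in(rmC)} ⊆ S  — applicable
  S \ del = {ball_in(b2,rmC)}
  ∪ add   = {ball_in(b2,rmC), robot_in(rmA)}

== RESULT ==
["ball_in(b2,rmC)", "robot_in(rmA)"]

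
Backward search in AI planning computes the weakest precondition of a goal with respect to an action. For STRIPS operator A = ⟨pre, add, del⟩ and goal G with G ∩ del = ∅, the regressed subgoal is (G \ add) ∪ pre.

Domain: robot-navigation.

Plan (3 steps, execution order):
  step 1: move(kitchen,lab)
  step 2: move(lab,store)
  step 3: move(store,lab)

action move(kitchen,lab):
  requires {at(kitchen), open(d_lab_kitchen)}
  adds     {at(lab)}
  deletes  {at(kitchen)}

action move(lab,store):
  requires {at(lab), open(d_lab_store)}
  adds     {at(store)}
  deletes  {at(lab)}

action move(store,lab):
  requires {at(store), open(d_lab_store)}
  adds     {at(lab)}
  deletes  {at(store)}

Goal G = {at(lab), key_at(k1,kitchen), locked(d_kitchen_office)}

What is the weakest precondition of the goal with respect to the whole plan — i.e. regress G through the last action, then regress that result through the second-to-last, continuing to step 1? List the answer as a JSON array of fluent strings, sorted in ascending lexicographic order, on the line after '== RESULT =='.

Regress step by step:
  through step 3 (move(store,lab)): drop {at(lab)}, keep {key_at(k1,kitchen), locked(d_kitchen_office)}, require {at(store), open(d_lab_store)}
    → {at(store), key_at(k1,kitchen), locked(d_kitchen_office), open(d_lab_store)}
  through step 2 (move(lab,store)): drop {at(store)}, keep {key_at(k1,kitchen), locked(d_kitchen_office), open(d_lab_store)}, require {at(lab), open(d_lab_store)}
    → {at(lab), key_at(k1,kitchen), locked(d_kitchen_office), open(d_lab_store)}
  through step 1 (move(kitchen,lab)): drop {at(lab)}, keep {key_at(k1,kitchen), locked(d_kitchen_office), open(d_lab_store)}, require {at(kitchen), open(d_lab_kitchen)}
    → {at(kitchen), key_at(k1,kitchen), locked(d_kitchen_office), open(d_lab_kitchen), open(d_lab_store)}

== RESULT ==
["at(kitchen)", "key_at(k1,kitchen)", "locked(d_kitchen_office)", "open(d_lab_kitchen)", "open(d_lab_store)"]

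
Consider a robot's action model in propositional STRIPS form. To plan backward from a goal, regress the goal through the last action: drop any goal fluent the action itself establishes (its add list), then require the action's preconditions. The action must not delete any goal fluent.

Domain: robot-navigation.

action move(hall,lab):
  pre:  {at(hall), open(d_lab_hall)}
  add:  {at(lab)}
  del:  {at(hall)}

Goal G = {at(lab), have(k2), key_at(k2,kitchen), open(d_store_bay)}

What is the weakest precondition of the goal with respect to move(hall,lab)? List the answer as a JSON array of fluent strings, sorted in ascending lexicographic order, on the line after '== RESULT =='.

Compute (G \ add) ∪ pre:
  G ∩ del = {}  (empty — regression defined)
  G \ add = {at(lab), have(k2), key_at(k2,kitchen), open(d_store_bay)} \ {at(lab)} = {have(k2), key_at(k2,kitchen), open(d_store_bay)}
  ∪ pre   = {have(k2), key_at(k2,kitchen), open(d_store_bay)} ∪ {at(hall), open(d_lab_hall)}
          = {at(hall), have(k2), key_at(k2,kitchen), open(d_lab_hall), open(d_store_bay)}

== RESULT ==
["at(hall)", "have(k2)", "key_at(k2,kitchen)", "open(d_lab_hall)", "open(d_store_bay)"]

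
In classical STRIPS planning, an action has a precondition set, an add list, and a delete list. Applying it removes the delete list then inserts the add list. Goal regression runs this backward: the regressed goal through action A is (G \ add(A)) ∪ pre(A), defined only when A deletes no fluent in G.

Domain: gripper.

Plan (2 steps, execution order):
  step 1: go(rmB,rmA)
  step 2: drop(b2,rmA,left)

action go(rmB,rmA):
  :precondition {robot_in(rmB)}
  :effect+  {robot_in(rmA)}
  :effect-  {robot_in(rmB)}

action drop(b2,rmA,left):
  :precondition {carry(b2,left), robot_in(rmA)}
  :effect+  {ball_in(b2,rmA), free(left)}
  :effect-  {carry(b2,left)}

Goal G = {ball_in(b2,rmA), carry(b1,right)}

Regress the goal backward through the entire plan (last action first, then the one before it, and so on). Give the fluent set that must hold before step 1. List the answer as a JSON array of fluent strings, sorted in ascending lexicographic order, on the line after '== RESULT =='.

Regress step by step:
  through step 2 (drop(b2,rmA,left)): drop {ball_in(b2,rmA)}, keep {carry(b1,right)}, require {carry(b2,left), robot_in(rmA)}
    → {carry(b1,right), carry(b2,left), robot_in(rmA)}
  through step 1 (go(rmB,rmA)): drop {robot_in(rmA)}, keep {carry(b1,right), carry(b2,left)}, require {robot_in(rmB)}
    → {carry(b1,right), carry(b2,left), robot_in(rmB)}

== RESULT ==
["carry(b1,right)", "carry(b2,left)", "robot_in(rmB)"]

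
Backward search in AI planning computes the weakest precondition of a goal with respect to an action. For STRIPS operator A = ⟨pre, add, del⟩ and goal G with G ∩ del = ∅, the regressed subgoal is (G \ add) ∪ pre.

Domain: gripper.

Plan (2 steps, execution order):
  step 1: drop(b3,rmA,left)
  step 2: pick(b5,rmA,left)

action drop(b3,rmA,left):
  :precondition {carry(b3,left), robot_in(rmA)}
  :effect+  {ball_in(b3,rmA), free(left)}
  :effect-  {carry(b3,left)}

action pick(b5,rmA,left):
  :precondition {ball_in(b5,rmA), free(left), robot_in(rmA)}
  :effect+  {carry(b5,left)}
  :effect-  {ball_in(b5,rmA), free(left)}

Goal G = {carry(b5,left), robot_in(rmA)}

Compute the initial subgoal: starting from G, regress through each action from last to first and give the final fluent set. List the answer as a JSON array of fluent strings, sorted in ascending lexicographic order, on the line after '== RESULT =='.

Regress step by step:
  through step 2 (pick(b5,rmA,left)): drop {carry(b5,left)}, keep {robot_in(rmA)}, require {ball_in(b5,rmA), free(left), robot_in(rmA)}
    → {ball_in(b5,rmA), free(left), robot_in(rmA)}
  through step 1 (drop(b3,rmA,left)): drop {free(left)}, keep {ball_in(b5,rmA), robot_in(rmA)}, require {carry(b3,left), robot_in(rmA)}
    → {ball_in(b5,rmA), carry(b3,left), robot_in(rmA)}

== RESULT ==
["ball_in(b5,rmA)", "carry(b3,left)", "robot_in(rmA)"]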